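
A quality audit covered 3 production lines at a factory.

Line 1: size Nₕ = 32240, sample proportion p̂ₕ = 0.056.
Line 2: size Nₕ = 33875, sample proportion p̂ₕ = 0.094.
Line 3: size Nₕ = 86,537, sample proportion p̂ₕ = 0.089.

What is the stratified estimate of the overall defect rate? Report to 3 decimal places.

0.083

N = 32240 + 33875 + 86537 = 152652.
Overall proportion = Σ (Nₕ/N)·p̂ₕ.
Σ Nₕp̂ₕ = 1805.44 + 3184.25 + 7701.793 = 12691.483.
12691.483 / 152652 = 0.08314... → 0.083.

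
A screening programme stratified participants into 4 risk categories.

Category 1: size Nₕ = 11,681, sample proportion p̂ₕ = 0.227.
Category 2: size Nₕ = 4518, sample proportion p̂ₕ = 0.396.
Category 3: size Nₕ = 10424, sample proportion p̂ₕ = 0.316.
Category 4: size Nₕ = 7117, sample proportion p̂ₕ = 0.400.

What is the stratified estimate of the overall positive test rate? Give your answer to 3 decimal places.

N = 11681 + 4518 + 10424 + 7117 = 33740.
Overall proportion = Σ (Nₕ/N)·p̂ₕ.
Σ Nₕp̂ₕ = 2651.587 + 1789.128 + 3293.984 + 2846.8 = 10581.499.
10581.499 / 33740 = 0.31362... → 0.314.

0.314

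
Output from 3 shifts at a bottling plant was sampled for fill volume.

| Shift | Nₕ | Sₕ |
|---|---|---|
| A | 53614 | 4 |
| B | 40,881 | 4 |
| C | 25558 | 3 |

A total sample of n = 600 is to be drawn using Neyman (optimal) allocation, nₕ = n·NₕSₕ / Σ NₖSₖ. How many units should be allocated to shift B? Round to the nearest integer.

216

Σ NₕSₕ = 53614·4 + 40881·4 + 25558·3 = 454654.
Share for B: 163524/454654 = 0.35967.
n_B = 600 × 0.35967 = 215.800... → 216.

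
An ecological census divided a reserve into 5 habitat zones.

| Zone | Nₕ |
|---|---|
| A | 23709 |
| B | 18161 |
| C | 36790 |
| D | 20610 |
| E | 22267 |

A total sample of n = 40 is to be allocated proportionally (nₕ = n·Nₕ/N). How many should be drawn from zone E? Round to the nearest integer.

7

Share of zone E = 22267/121537 = 0.18321.
Allocate 40 × 0.18321 = 7.328... → 7.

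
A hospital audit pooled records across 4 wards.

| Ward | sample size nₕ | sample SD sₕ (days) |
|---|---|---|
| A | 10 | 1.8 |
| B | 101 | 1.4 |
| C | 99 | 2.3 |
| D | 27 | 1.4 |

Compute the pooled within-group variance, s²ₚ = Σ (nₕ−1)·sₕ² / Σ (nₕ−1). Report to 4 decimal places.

Degrees of freedom: 9 + 100 + 98 + 26 = 233.
Σ(nₕ−1)sₕ² = 9·3.24 + 100·1.96 + 98·5.29 + 26·1.96 = 794.54.
s²ₚ = 794.54 / 233 = 3.410043... → 3.4100.

3.4100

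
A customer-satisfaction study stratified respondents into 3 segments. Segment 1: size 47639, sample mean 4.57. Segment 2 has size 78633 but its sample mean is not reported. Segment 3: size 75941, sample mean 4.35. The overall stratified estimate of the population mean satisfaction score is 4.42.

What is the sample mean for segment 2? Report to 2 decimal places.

N = 47639 + 78633 + 75941 = 202213.
Overall total = μ·N = 4.42·202213 = 893781.46.
Subtract the known strata: 47639·4.57 + 75941·4.35 = 548053.58.
Remaining total for segment 2: 893781.46 − 548053.58 = 345727.88.
Divide by its size: 345727.88 / 78633 = 4.3967... → 4.40.

4.40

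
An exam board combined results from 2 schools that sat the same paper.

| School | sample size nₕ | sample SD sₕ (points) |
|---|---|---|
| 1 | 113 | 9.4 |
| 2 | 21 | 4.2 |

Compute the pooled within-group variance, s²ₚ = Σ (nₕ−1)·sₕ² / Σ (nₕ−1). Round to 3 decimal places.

Degrees of freedom: 112 + 20 = 132.
Σ(nₕ−1)sₕ² = 112·88.36 + 20·17.64 = 10249.12.
s²ₚ = 10249.12 / 132 = 77.64485... → 77.645.

77.645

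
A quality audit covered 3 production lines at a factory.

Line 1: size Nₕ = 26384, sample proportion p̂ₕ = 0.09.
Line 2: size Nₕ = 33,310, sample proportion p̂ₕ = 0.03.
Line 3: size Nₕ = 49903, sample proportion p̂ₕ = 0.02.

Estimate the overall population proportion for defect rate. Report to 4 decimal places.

0.0399

Wₕ = Nₕ/N with N = 109597: 0.2407, 0.3039, 0.4553.
p̂_st = 0.2407·0.09 + 0.3039·0.03 + 0.4553·0.02 ≈ 0.039891... → 0.0399.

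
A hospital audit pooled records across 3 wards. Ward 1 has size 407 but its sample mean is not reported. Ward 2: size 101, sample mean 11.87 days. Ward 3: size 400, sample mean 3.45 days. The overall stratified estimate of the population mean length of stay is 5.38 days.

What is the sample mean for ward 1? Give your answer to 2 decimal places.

N = 407 + 101 + 400 = 908.
Overall total = μ·N = 5.38·908 = 4885.04.
Subtract the known strata: 101·11.87 + 400·3.45 = 2578.87.
Remaining total for ward 1: 4885.04 − 2578.87 = 2306.17.
Divide by its size: 2306.17 / 407 = 5.6663... → 5.67.

5.67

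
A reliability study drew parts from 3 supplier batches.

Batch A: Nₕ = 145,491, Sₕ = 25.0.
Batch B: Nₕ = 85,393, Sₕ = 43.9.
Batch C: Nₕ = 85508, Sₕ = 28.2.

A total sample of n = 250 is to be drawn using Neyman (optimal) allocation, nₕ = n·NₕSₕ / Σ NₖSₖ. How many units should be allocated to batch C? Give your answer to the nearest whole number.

62

Σ NₕSₕ = 145491·25.0 + 85393·43.9 + 85508·28.2 = 9797353.3.
Share for C: 2411325.6/9797353.3 = 0.24612.
n_C = 250 × 0.24612 = 61.530... → 62.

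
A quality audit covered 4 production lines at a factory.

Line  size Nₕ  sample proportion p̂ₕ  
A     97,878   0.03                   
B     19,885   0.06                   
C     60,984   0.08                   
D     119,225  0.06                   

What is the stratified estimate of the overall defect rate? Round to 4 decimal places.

N = 97878 + 19885 + 60984 + 119225 = 297972.
Overall proportion = Σ (Nₕ/N)·p̂ₕ.
Σ Nₕp̂ₕ = 2936.34 + 1193.1 + 4878.72 + 7153.5 = 16161.66.
16161.66 / 297972 = 0.054239... → 0.0542.

0.0542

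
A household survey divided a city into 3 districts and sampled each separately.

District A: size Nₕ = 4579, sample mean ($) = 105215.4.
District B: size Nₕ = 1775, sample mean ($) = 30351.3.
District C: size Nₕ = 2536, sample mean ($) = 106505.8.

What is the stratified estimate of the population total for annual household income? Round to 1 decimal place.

805753582.9

Estimate total by summing Nₕ·x̄ₕ over strata.
4579·105215.4 + 1775·30351.3 + 2536·106505.8 = 481781316.6 + 53873557.5 + 270098708.8 = 805753582.9.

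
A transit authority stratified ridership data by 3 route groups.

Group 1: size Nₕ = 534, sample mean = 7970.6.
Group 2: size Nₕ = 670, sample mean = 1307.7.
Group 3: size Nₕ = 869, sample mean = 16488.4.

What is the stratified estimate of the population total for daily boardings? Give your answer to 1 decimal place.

19460879.0

Population total = Σ Nₕ·x̄ₕ (each stratum's size times its mean).
534·7970.6 + 670·1307.7 + 869·16488.4 = 4256300.4 + 876159 + 14328419.6 = 19460879.0.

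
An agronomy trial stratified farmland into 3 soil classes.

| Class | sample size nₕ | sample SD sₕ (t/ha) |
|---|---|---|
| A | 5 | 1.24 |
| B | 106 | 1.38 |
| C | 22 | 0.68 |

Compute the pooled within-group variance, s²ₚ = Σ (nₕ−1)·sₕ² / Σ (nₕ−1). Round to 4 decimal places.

1.6602

Degrees of freedom: 4 + 105 + 21 = 130.
Σ(nₕ−1)sₕ² = 4·1.5376 + 105·1.9044 + 21·0.4624 = 215.8228.
s²ₚ = 215.8228 / 130 = 1.660175... → 1.6602.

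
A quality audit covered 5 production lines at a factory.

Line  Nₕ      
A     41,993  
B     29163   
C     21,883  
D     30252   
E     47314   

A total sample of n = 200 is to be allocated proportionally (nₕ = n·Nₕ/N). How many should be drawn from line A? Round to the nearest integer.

Share of line A = 41993/170605 = 0.24614.
Allocate 200 × 0.24614 = 49.228... → 49.

49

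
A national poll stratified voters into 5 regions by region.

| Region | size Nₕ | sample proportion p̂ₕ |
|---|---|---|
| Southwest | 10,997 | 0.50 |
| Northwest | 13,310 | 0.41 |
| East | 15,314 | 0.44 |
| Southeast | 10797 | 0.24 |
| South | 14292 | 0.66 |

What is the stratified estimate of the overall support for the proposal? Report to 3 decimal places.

Wₕ = Nₕ/N with N = 64710: 0.1699, 0.2057, 0.2367, 0.1669, 0.2209.
p̂_st = 0.1699·0.50 + 0.2057·0.41 + 0.2367·0.44 + 0.1669·0.24 + 0.2209·0.66 ≈ 0.45925... → 0.459.

0.459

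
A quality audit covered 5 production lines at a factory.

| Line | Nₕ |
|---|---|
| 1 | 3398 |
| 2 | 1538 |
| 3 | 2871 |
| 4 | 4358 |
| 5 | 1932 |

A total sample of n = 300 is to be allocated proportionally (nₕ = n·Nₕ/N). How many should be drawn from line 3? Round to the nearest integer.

61

N = 3398 + 1538 + 2871 + 4358 + 1932 = 14097.
n_3 = 300·2871/14097 = 61.098... → 61.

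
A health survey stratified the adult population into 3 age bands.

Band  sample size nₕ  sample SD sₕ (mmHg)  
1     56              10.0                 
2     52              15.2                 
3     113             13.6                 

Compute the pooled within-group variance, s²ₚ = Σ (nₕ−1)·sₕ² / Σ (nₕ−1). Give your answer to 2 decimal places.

1: (56−1)·10.0² = 55·100 = 5500
2: (52−1)·15.2² = 51·231.04 = 11783.04
3: (113−1)·13.6² = 112·184.96 = 20715.52
Numerator = 37998.56; denominator = Σ(nₕ−1) = 218.
s²ₚ = 37998.56/218 = 174.3053... → 174.31.

174.31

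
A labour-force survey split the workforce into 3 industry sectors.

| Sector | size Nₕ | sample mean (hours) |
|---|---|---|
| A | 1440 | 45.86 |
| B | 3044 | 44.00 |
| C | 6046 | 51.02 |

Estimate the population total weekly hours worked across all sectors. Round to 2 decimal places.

508441.32

Estimate total by summing Nₕ·x̄ₕ over strata.
1440·45.86 + 3044·44.00 + 6046·51.02 = 66038.4 + 133936 + 308466.92 = 508441.32.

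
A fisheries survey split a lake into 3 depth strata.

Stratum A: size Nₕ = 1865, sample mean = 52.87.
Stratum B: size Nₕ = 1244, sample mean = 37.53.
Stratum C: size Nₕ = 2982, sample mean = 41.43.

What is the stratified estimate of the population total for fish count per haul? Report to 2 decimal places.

A: 1865·52.87 = 98602.55
B: 1244·37.53 = 46687.32
C: 2982·41.43 = 123544.26
τ̂ = Σ Nₕx̄ₕ = 268834.13.

268834.13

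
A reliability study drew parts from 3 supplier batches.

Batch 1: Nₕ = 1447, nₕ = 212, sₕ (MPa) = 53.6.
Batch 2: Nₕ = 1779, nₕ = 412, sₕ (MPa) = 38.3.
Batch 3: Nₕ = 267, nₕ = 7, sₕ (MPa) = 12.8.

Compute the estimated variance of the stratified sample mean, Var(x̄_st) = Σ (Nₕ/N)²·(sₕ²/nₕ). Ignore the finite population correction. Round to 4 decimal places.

N = 3493. Term for each stratum: Wₕ²sₕ²/nₕ.
Var(x̄_st) = 2.3255925 + 0.9235386 + 0.1367563 = 3.3858873 → 3.3859.

3.3859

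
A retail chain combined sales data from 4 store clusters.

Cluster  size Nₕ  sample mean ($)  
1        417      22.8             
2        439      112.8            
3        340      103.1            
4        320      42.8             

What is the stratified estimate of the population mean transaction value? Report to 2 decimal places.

N = 1516; weights Wₕ = Nₕ/N = (0.2751, 0.2896, 0.2243, 0.2111).
x̄_st = Σ Wₕ·x̄ₕ = 0.2751·22.8 + 0.2896·112.8 + 0.2243·103.1 + 0.2111·42.8 ≈ 71.0929...
→ 71.09.

71.09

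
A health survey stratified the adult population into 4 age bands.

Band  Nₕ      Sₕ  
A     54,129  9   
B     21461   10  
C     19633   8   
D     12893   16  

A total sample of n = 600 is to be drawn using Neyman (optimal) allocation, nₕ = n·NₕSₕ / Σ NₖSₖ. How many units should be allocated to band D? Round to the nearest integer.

A: NₕSₕ = 54129·9 = 487161
B: NₕSₕ = 21461·10 = 214610
C: NₕSₕ = 19633·8 = 157064
D: NₕSₕ = 12893·16 = 206288
Σ NₕSₕ = 1065123.
n_D = 600·206288/1065123 = 116.205... → 116.

116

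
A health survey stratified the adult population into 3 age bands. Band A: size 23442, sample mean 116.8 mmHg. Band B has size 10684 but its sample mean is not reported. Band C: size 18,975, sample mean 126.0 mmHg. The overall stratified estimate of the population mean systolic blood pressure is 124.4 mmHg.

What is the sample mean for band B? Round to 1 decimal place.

N = 23442 + 10684 + 18975 = 53101.
Overall total = μ·N = 124.4·53101 = 6605764.4.
Subtract the known strata: 23442·116.8 + 18975·126.0 = 5128875.6.
Remaining total for band B: 6605764.4 − 5128875.6 = 1476888.8.
Divide by its size: 1476888.8 / 10684 = 138.234... → 138.2.

138.2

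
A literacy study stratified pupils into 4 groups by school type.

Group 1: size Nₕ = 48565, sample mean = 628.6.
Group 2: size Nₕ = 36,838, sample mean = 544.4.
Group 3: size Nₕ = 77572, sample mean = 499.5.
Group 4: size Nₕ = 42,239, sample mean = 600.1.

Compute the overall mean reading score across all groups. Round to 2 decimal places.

558.82

N = 48565 + 36838 + 77572 + 42239 = 205214.
Overall mean = Σ (Nₕ/N)·x̄ₕ — weight by population share, not a simple average.
Σ Nₕx̄ₕ = 48565·628.6 + 36838·544.4 + 77572·499.5 + 42239·600.1 = 30527959 + 20054607.2 + 38747214 + 25347623.9 = 114677404.1.
Divide by N: 114677404.1 / 205214 = 558.8186... → 558.82.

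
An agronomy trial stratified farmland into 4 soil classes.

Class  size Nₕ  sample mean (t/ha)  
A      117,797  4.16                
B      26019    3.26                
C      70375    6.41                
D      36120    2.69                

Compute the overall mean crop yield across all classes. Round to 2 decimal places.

4.49

N = 117797 + 26019 + 70375 + 36120 = 250311.
The stratified mean weights each stratum mean by its population share Nₕ/N.
Σ Nₕx̄ₕ = 117797·4.16 + 26019·3.26 + 70375·6.41 + 36120·2.69 = 490035.52 + 84821.94 + 451103.75 + 97162.8 = 1123124.01.
Divide by N: 1123124.01 / 250311 = 4.4869... → 4.49.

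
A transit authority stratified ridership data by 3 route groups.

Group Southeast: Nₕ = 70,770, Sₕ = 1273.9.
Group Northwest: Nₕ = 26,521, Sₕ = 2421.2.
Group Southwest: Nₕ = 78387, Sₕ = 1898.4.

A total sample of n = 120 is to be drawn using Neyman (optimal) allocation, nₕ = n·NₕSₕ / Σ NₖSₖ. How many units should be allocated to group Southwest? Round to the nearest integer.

59

Southeast: NₕSₕ = 70770·1273.9 = 90153903
Northwest: NₕSₕ = 26521·2421.2 = 64212645.2
Southwest: NₕSₕ = 78387·1898.4 = 148809880.8
Σ NₕSₕ = 303176429.
n_Southwest = 120·148809880.8/303176429 = 58.900... → 59.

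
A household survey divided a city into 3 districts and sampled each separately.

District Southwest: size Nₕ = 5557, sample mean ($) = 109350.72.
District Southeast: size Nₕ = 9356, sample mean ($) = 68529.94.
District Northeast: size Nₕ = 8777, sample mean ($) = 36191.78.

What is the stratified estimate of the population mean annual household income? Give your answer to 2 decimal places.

x̄_st = (Σ Nₕx̄ₕ) / (Σ Nₕ) = (5557·109350.72 + 9356·68529.94 + 8777·36191.78) / 23690
= 1566483322.74 / 23690 = 66124.2433... → 66124.24.

66124.24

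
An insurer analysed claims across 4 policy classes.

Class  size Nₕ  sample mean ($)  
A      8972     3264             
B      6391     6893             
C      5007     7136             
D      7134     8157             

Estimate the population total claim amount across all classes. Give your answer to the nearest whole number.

167259761

Estimate total by summing Nₕ·x̄ₕ over strata.
8972·3264 + 6391·6893 + 5007·7136 + 7134·8157 = 29284608 + 44053163 + 35729952 + 58192038 = 167259761.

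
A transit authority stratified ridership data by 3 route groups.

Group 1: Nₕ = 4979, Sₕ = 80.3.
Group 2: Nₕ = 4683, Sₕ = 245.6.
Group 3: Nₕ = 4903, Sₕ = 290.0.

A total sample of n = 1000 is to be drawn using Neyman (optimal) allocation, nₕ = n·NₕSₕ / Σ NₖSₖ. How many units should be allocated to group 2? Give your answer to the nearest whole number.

Σ NₕSₕ = 4979·80.3 + 4683·245.6 + 4903·290.0 = 2971828.5.
Share for 2: 1150144.8/2971828.5 = 0.38702.
n_2 = 1000 × 0.38702 = 387.016... → 387.

387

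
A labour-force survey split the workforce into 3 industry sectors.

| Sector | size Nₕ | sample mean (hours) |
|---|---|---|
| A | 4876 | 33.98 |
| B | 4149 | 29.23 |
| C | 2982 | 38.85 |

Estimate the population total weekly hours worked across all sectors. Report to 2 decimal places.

402812.45

A: 4876·33.98 = 165686.48
B: 4149·29.23 = 121275.27
C: 2982·38.85 = 115850.7
τ̂ = Σ Nₕx̄ₕ = 402812.45.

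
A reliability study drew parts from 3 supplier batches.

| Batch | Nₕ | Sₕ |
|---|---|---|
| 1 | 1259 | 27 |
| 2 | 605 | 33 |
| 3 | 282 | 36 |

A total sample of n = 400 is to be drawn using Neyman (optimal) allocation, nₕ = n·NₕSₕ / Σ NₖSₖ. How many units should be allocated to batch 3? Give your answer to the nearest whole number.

63

Σ NₕSₕ = 1259·27 + 605·33 + 282·36 = 64110.
Share for 3: 10152/64110 = 0.15835.
n_3 = 400 × 0.15835 = 63.341... → 63.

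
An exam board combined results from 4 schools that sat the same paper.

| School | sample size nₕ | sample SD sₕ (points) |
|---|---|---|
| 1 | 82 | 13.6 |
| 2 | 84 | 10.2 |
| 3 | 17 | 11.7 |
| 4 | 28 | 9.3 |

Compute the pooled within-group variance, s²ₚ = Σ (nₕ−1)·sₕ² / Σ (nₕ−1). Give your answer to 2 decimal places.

Degrees of freedom: 81 + 83 + 16 + 27 = 207.
Σ(nₕ−1)sₕ² = 81·184.96 + 83·104.04 + 16·136.89 + 27·86.49 = 28142.55.
s²ₚ = 28142.55 / 207 = 135.9543... → 135.95.

135.95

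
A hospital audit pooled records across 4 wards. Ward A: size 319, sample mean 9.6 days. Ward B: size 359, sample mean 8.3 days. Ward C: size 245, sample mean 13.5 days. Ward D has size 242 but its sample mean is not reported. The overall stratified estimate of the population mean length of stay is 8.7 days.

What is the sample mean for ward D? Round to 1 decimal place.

Σ Nₕx̄ₕ = N·μ, so 242·x̄_D = 1165·8.7 − (319·9.6 + 359·8.3 + 245·13.5).
= 10135.5 − 9349.6 = 785.9.
x̄_D = 785.9 / 242 = 3.248... → 3.2.

3.2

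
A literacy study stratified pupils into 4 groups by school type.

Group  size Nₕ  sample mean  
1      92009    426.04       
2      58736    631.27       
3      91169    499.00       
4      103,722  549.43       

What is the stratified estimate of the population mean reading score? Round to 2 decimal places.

N = 345636; weights Wₕ = Nₕ/N = (0.2662, 0.1699, 0.2638, 0.3001).
x̄_st = Σ Wₕ·x̄ₕ = 0.2662·426.04 + 0.1699·631.27 + 0.2638·499.00 + 0.3001·549.43 ≈ 517.1889...
→ 517.19.

517.19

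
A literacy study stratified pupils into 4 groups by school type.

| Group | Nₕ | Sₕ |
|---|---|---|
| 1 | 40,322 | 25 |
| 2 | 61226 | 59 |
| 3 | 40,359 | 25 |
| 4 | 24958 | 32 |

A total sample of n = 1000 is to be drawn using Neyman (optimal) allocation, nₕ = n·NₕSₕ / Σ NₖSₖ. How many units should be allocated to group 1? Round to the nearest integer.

157

Σ NₕSₕ = 40322·25 + 61226·59 + 40359·25 + 24958·32 = 6428015.
Share for 1: 1008050/6428015 = 0.15682.
n_1 = 1000 × 0.15682 = 156.821... → 157.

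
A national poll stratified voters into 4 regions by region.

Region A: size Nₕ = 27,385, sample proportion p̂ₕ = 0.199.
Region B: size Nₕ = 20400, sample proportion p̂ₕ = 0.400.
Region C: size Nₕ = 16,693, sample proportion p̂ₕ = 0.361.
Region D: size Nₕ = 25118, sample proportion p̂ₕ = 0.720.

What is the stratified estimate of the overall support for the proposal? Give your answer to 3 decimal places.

N = 27385 + 20400 + 16693 + 25118 = 89596.
Overall proportion = Σ (Nₕ/N)·p̂ₕ.
Σ Nₕp̂ₕ = 5449.615 + 8160 + 6026.173 + 18084.96 = 37720.748.
37720.748 / 89596 = 0.42101... → 0.421.

0.421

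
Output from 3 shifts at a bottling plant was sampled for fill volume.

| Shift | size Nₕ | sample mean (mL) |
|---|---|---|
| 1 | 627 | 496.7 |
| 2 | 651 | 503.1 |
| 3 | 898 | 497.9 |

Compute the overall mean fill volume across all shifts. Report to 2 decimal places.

499.11

x̄_st = (Σ Nₕx̄ₕ) / (Σ Nₕ) = (627·496.7 + 651·503.1 + 898·497.9) / 2176
= 1086063.2 / 2176 = 499.1099... → 499.11.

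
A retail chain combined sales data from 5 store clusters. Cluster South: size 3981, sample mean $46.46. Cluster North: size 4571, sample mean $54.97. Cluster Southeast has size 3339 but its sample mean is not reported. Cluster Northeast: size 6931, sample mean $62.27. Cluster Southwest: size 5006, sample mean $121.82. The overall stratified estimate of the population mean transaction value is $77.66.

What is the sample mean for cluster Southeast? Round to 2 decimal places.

111.66

N = 3981 + 4571 + 3339 + 6931 + 5006 = 23828.
Overall total = μ·N = 77.66·23828 = 1850482.48.
Subtract the known strata: 3981·46.46 + 4571·54.97 + 6931·62.27 + 5006·121.82 = 1477649.42.
Remaining total for cluster Southeast: 1850482.48 − 1477649.42 = 372833.06.
Divide by its size: 372833.06 / 3339 = 111.6601... → 111.66.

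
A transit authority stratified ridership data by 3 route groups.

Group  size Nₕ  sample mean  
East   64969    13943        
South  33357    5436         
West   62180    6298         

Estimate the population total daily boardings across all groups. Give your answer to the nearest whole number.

Population total = Σ Nₕ·x̄ₕ (each stratum's size times its mean).
64969·13943 + 33357·5436 + 62180·6298 = 905862767 + 181328652 + 391609640 = 1478801059.

1478801059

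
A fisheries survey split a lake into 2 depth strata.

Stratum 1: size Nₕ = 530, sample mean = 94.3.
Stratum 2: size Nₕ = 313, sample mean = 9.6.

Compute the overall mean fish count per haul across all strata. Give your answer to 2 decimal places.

62.85

x̄_st = (Σ Nₕx̄ₕ) / (Σ Nₕ) = (530·94.3 + 313·9.6) / 843
= 52983.8 / 843 = 62.8515... → 62.85.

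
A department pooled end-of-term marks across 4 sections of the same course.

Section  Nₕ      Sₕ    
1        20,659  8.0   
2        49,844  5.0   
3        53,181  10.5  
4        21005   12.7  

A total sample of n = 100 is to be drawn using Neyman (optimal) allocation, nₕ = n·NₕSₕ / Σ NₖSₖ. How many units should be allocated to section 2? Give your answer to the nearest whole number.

Σ NₕSₕ = 20659·8.0 + 49844·5.0 + 53181·10.5 + 21005·12.7 = 1239656.
Share for 2: 249220/1239656 = 0.20104.
n_2 = 100 × 0.20104 = 20.104... → 20.

20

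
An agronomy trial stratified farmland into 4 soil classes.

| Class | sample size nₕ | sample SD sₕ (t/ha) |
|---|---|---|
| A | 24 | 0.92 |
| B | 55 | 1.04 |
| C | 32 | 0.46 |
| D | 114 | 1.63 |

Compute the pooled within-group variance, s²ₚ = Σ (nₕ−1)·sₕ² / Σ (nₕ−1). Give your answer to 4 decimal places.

Degrees of freedom: 23 + 54 + 31 + 113 = 221.
Σ(nₕ−1)sₕ² = 23·0.8464 + 54·1.0816 + 31·0.2116 + 113·2.6569 = 384.6629.
s²ₚ = 384.6629 / 221 = 1.740556... → 1.7406.

1.7406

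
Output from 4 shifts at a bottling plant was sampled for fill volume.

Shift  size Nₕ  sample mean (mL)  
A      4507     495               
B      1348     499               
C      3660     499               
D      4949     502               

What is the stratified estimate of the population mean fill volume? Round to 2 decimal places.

498.78

N = 14464; weights Wₕ = Nₕ/N = (0.3116, 0.0932, 0.2530, 0.3422).
x̄_st = Σ Wₕ·x̄ₕ = 0.3116·495 + 0.0932·499 + 0.2530·499 + 0.3422·502 ≈ 498.7801...
→ 498.78.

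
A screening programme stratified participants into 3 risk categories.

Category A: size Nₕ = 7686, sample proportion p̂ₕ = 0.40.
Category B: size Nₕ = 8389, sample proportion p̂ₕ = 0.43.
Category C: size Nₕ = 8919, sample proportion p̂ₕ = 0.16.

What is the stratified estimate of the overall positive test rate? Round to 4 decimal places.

Wₕ = Nₕ/N with N = 24994: 0.3075, 0.3356, 0.3568.
p̂_st = 0.3075·0.40 + 0.3356·0.43 + 0.3568·0.16 ≈ 0.324426... → 0.3244.

0.3244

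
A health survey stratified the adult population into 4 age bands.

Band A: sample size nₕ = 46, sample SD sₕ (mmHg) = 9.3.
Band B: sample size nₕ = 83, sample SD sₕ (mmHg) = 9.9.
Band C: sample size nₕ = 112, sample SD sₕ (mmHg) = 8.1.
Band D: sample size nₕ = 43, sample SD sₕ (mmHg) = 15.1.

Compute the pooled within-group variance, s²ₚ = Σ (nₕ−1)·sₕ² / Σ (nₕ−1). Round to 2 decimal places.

102.81

Degrees of freedom: 45 + 82 + 111 + 42 = 280.
Σ(nₕ−1)sₕ² = 45·86.49 + 82·98.01 + 111·65.61 + 42·228.01 = 28788.
s²ₚ = 28788 / 280 = 102.8143... → 102.81.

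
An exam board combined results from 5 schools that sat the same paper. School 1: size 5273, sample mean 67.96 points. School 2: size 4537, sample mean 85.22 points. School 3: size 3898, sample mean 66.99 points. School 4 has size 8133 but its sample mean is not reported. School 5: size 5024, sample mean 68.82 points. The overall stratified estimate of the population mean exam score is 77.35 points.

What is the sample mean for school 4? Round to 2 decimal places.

89.28

Σ Nₕx̄ₕ = N·μ, so 8133·x̄_4 = 26865·77.35 − (5273·67.96 + 4537·85.22 + 3898·66.99 + 5024·68.82).
= 2078007.75 − 1351874.92 = 726132.83.
x̄_4 = 726132.83 / 8133 = 89.2823... → 89.28.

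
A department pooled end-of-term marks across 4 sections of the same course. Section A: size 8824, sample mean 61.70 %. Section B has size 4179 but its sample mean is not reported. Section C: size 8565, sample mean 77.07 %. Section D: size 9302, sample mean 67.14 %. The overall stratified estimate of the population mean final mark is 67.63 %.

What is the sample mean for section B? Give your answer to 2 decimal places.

N = 8824 + 4179 + 8565 + 9302 = 30870.
Overall total = μ·N = 67.63·30870 = 2087738.1.
Subtract the known strata: 8824·61.70 + 8565·77.07 + 9302·67.14 = 1829081.63.
Remaining total for section B: 2087738.1 − 1829081.63 = 258656.47.
Divide by its size: 258656.47 / 4179 = 61.8943... → 61.89.

61.89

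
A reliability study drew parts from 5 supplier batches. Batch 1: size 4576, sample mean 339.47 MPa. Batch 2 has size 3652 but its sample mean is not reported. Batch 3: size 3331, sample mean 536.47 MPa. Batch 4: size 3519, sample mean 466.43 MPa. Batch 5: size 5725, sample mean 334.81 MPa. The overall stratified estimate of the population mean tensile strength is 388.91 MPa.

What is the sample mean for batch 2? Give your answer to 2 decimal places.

Σ Nₕx̄ₕ = N·μ, so 3652·x̄_2 = 20803·388.91 − (4576·339.47 + 3331·536.47 + 3519·466.43 + 5725·334.81).
= 8090494.73 − 6898550.71 = 1191944.02.
x̄_2 = 1191944.02 / 3652 = 326.3812... → 326.38.

326.38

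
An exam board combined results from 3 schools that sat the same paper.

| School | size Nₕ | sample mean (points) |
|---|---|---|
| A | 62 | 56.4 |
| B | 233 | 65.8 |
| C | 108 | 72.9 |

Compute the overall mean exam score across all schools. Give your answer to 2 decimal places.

N = 62 + 233 + 108 = 403.
Overall mean = Σ (Nₕ/N)·x̄ₕ — weight by population share, not a simple average.
Σ Nₕx̄ₕ = 62·56.4 + 233·65.8 + 108·72.9 = 3496.8 + 15331.4 + 7873.2 = 26701.4.
Divide by N: 26701.4 / 403 = 66.2566... → 66.26.

66.26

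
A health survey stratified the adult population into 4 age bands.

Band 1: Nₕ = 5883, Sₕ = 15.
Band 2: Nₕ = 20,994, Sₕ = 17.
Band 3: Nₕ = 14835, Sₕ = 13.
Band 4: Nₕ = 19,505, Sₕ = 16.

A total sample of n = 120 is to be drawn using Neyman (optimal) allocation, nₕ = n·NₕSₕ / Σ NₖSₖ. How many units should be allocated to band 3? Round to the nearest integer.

24

1: NₕSₕ = 5883·15 = 88245
2: NₕSₕ = 20994·17 = 356898
3: NₕSₕ = 14835·13 = 192855
4: NₕSₕ = 19505·16 = 312080
Σ NₕSₕ = 950078.
n_3 = 120·192855/950078 = 24.359... → 24.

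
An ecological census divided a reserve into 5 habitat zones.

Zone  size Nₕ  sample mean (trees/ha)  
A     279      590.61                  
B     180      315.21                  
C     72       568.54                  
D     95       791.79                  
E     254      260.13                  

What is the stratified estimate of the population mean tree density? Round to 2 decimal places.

458.80

x̄_st = (Σ Nₕx̄ₕ) / (Σ Nₕ) = (279·590.61 + 180·315.21 + 72·568.54 + 95·791.79 + 254·260.13) / 880
= 403745.94 / 880 = 458.8022... → 458.80.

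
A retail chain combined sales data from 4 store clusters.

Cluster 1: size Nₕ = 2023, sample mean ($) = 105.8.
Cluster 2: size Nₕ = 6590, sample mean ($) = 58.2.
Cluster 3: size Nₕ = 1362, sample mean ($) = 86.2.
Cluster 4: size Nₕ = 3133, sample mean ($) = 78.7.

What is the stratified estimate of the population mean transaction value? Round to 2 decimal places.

73.36

x̄_st = (Σ Nₕx̄ₕ) / (Σ Nₕ) = (2023·105.8 + 6590·58.2 + 1362·86.2 + 3133·78.7) / 13108
= 961542.9 / 13108 = 73.3554... → 73.36.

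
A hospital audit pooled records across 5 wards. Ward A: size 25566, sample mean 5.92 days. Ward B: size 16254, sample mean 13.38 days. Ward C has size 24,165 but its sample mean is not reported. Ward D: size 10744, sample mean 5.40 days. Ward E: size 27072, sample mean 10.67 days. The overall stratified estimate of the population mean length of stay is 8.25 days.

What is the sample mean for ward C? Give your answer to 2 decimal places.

Σ Nₕx̄ₕ = N·μ, so 24165·x̄_C = 103801·8.25 − (25566·5.92 + 16254·13.38 + 10744·5.40 + 27072·10.67).
= 856358.25 − 715705.08 = 140653.17.
x̄_C = 140653.17 / 24165 = 5.8205... → 5.82.

5.82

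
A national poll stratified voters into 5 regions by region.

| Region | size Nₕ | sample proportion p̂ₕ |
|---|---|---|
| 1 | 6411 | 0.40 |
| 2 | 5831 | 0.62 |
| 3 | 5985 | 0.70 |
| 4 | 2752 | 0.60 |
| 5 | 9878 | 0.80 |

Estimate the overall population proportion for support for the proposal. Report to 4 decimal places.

0.6456

Wₕ = Nₕ/N with N = 30857: 0.2078, 0.1890, 0.1940, 0.0892, 0.3201.
p̂_st = 0.2078·0.40 + 0.1890·0.62 + 0.1940·0.70 + 0.0892·0.60 + 0.3201·0.80 ≈ 0.645647... → 0.6456.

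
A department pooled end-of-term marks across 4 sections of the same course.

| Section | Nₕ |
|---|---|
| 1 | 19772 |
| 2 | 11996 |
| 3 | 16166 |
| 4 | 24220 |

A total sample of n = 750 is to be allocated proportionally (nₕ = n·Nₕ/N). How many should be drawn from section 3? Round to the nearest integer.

168

Share of section 3 = 16166/72154 = 0.22405.
Allocate 750 × 0.22405 = 168.036... → 168.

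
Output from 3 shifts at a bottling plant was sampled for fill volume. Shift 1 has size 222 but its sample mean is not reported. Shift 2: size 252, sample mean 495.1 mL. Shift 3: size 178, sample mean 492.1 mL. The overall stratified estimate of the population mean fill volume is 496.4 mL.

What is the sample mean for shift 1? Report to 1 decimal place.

N = 222 + 252 + 178 = 652.
Overall total = μ·N = 496.4·652 = 323652.8.
Subtract the known strata: 252·495.1 + 178·492.1 = 212359.
Remaining total for shift 1: 323652.8 − 212359 = 111293.8.
Divide by its size: 111293.8 / 222 = 501.323... → 501.3.

501.3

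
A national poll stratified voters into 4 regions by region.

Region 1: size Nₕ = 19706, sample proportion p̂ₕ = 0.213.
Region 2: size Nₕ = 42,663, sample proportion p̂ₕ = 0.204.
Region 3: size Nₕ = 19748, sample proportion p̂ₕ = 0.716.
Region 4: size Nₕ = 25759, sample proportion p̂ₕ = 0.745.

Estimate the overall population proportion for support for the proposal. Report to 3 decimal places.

0.429

Wₕ = Nₕ/N with N = 107876: 0.1827, 0.3955, 0.1831, 0.2388.
p̂_st = 0.1827·0.213 + 0.3955·0.204 + 0.1831·0.716 + 0.2388·0.745 ≈ 0.42855... → 0.429.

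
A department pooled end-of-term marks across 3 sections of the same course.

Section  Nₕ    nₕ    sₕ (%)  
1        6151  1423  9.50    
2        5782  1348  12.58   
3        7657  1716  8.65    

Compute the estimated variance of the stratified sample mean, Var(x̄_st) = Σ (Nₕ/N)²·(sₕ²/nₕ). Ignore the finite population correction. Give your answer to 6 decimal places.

0.023141

N = 19590; Wₕ = Nₕ/N.
section 1: (6151/19590)²·9.50²/1423 = 0.006252661
section 2: (5782/19590)²·12.58²/1348 = 0.010227246
section 3: (7657/19590)²·8.65²/1716 = 0.006661367
Sum = 0.023141274 → 0.023141.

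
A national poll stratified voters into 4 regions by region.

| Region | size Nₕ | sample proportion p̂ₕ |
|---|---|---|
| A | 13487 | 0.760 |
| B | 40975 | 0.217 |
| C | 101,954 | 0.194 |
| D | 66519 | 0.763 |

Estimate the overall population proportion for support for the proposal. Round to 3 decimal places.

Wₕ = Nₕ/N with N = 222935: 0.0605, 0.1838, 0.4573, 0.2984.
p̂_st = 0.0605·0.760 + 0.1838·0.217 + 0.4573·0.194 + 0.2984·0.763 ≈ 0.40225... → 0.402.

0.402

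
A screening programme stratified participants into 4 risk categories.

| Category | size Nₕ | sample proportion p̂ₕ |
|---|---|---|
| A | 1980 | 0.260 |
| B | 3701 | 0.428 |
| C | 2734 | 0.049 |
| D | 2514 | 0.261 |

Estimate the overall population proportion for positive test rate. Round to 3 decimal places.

0.264

N = 1980 + 3701 + 2734 + 2514 = 10929.
Overall proportion = Σ (Nₕ/N)·p̂ₕ.
Σ Nₕp̂ₕ = 514.8 + 1584.028 + 133.966 + 656.154 = 2888.948.
2888.948 / 10929 = 0.26434... → 0.264.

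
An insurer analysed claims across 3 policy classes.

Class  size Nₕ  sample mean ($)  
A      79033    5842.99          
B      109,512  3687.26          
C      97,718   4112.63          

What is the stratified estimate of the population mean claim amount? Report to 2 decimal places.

N = 286263; weights Wₕ = Nₕ/N = (0.2761, 0.3826, 0.3414).
x̄_st = Σ Wₕ·x̄ₕ = 0.2761·5842.99 + 0.3826·3687.26 + 0.3414·4112.63 ≈ 4427.6285...
→ 4427.63.

4427.63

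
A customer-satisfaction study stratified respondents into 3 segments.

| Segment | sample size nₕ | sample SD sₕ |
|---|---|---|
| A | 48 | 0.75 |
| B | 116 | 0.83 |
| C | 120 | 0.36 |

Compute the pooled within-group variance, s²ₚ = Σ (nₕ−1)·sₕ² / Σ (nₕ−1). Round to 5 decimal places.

A: (48−1)·0.75² = 47·0.5625 = 26.4375
B: (116−1)·0.83² = 115·0.6889 = 79.2235
C: (120−1)·0.36² = 119·0.1296 = 15.4224
Numerator = 121.0834; denominator = Σ(nₕ−1) = 281.
s²ₚ = 121.0834/281 = 0.4309018... → 0.43090.

0.43090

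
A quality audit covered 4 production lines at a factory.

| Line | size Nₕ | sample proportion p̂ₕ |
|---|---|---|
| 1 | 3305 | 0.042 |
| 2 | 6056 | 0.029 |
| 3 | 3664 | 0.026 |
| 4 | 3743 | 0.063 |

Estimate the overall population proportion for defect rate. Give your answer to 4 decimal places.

0.0385

Wₕ = Nₕ/N with N = 16768: 0.1971, 0.3612, 0.2185, 0.2232.
p̂_st = 0.1971·0.042 + 0.3612·0.029 + 0.2185·0.026 + 0.2232·0.063 ≈ 0.038496... → 0.0385.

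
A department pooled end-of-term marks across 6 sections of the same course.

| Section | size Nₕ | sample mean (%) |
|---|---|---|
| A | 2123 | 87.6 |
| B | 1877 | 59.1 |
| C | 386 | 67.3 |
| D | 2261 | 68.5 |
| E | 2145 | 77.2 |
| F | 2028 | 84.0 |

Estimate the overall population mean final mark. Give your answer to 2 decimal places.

N = 10820; weights Wₕ = Nₕ/N = (0.1962, 0.1735, 0.0357, 0.2090, 0.1982, 0.1874).
x̄_st = Σ Wₕ·x̄ₕ = 0.1962·87.6 + 0.1735·59.1 + 0.0357·67.3 + 0.2090·68.5 + 0.1982·77.2 + 0.1874·84.0 ≈ 75.2040...
→ 75.20.

75.20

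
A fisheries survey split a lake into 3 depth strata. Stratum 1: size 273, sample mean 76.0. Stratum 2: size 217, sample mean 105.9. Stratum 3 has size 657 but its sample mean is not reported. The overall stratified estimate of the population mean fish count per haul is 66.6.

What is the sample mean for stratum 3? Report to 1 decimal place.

49.7

N = 273 + 217 + 657 = 1147.
Overall total = μ·N = 66.6·1147 = 76390.2.
Subtract the known strata: 273·76.0 + 217·105.9 = 43728.3.
Remaining total for stratum 3: 76390.2 − 43728.3 = 32661.9.
Divide by its size: 32661.9 / 657 = 49.714... → 49.7.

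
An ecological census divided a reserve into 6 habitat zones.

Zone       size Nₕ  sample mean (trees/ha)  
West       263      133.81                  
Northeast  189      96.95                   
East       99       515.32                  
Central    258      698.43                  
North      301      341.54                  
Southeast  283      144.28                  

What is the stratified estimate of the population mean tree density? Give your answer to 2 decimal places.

307.51

x̄_st = (Σ Nₕx̄ₕ) / (Σ Nₕ) = (263·133.81 + 189·96.95 + 99·515.32 + 258·698.43 + 301·341.54 + 283·144.28) / 1393
= 428361.98 / 1393 = 307.5104... → 307.51.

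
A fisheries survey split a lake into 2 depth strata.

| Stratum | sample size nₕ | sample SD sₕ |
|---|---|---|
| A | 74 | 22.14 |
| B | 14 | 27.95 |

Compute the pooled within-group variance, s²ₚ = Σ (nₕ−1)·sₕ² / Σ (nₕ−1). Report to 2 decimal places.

A: (74−1)·22.14² = 73·490.1796 = 35783.1108
B: (14−1)·27.95² = 13·781.2025 = 10155.6325
Numerator = 45938.7433; denominator = Σ(nₕ−1) = 86.
s²ₚ = 45938.7433/86 = 534.1714... → 534.17.

534.17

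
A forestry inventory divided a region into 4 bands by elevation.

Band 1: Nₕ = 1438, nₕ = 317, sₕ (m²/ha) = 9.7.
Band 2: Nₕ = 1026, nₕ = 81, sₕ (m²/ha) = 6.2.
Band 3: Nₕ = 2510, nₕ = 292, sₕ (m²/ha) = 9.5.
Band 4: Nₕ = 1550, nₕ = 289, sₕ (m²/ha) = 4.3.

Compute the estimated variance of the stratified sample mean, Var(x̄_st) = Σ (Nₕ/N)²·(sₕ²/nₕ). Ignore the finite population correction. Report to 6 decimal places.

0.075518

N = 6524. Term for each stratum: Wₕ²sₕ²/nₕ.
Var(x̄_st) = 0.014420293 + 0.011737218 + 0.045749241 + 0.003611391 = 0.075518144 → 0.075518.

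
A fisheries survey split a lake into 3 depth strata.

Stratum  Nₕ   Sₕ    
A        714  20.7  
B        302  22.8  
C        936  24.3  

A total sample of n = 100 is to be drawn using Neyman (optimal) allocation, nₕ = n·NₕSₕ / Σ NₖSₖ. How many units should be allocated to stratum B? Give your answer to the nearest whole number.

16

Σ NₕSₕ = 714·20.7 + 302·22.8 + 936·24.3 = 44410.2.
Share for B: 6885.6/44410.2 = 0.15505.
n_B = 100 × 0.15505 = 15.505... → 16.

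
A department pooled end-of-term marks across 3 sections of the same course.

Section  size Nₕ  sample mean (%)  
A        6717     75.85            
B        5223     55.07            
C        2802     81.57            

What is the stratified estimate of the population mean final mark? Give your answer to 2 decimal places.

N = 14742; weights Wₕ = Nₕ/N = (0.4556, 0.3543, 0.1901).
x̄_st = Σ Wₕ·x̄ₕ = 0.4556·75.85 + 0.3543·55.07 + 0.1901·81.57 ≈ 69.5750...
→ 69.57.

69.57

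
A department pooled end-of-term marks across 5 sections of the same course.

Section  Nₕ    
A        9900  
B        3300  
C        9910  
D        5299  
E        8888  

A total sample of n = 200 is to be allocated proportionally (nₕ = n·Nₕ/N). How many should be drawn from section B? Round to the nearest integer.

18

N = 9900 + 3300 + 9910 + 5299 + 8888 = 37297.
n_B = 200·3300/37297 = 17.696... → 18.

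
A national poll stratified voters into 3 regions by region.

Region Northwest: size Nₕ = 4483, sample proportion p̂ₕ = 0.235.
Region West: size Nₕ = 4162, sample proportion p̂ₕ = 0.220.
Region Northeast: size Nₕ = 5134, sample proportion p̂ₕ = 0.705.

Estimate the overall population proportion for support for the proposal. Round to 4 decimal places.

0.4056

N = 4483 + 4162 + 5134 = 13779.
Overall proportion = Σ (Nₕ/N)·p̂ₕ.
Σ Nₕp̂ₕ = 1053.505 + 915.64 + 3619.47 = 5588.615.
5588.615 / 13779 = 0.405589... → 0.4056.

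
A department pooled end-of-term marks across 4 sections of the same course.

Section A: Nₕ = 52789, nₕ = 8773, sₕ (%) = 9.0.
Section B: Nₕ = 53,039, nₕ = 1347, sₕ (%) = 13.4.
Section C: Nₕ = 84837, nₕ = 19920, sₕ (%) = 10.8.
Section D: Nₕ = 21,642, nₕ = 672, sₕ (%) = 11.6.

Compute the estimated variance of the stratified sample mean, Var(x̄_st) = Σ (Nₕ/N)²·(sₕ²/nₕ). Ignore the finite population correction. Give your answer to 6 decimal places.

N = 212307; Wₕ = Nₕ/N.
section A: (52789/212307)²·9.0²/8773 = 0.000570815
section B: (53039/212307)²·13.4²/1347 = 0.008319630
section C: (84837/212307)²·10.8²/19920 = 0.000934975
section D: (21642/212307)²·11.6²/672 = 0.002080716
Sum = 0.011906137 → 0.011906.

0.011906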